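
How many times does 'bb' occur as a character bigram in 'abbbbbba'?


Scanning 'abbbbbba' for bigram 'bb':
  Position 0: 'ab' -> no
  Position 1: 'bb' -> MATCH
  Position 2: 'bb' -> MATCH
  Position 3: 'bb' -> MATCH
  Position 4: 'bb' -> MATCH
  Position 5: 'bb' -> MATCH
  Position 6: 'ba' -> no
Total matches: 5

5


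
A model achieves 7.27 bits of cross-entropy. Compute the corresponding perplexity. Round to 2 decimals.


Perplexity formula: PP = 2^H
H = 7.27
PP = 2^7.27
Decompose: 2^7.27 = 2^7 * 2^0.27
2^7 = 128, 2^0.27 ~ 1.2058078
PP ~ 128 * 1.2058078 = 154.3433984
Rounded to 2 decimals: 154.34

154.34


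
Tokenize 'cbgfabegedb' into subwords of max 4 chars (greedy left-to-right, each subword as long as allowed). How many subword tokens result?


'cbgfabegedb' has 11 characters.
Chunking with max size 4:
  Chunk 1: 'cbgf' (positions 0-3)
  Chunk 2: 'abeg' (positions 4-7)
  Chunk 3: 'edb' (positions 8-10)
Total chunks: ceil(11 / 4) = 3

3


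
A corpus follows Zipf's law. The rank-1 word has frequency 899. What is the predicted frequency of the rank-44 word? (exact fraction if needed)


Zipf's law: freq(rank) = f1 / rank
f1 = 899, rank = 44
freq = 899 / 44
GCD(899, 44) = 1
Simplified: 899/44

899/44


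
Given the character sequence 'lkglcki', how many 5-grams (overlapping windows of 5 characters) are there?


String 'lkglcki' has length L = 7.
Number of overlapping n-grams = L - n + 1
Substituting: 7 - 5 + 1 = 3

3


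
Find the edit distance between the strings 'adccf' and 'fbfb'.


Building DP table for s1='adccf' (len 5) and s2='fbfb' (len 4):
       f  b  f  b
    0  1  2  3  4
  a 1  1  2  3  4
  d 2  2  2  3  4
  c 3  3  3  3  4
  c 4  4  4  4  4
  f 5  4  5  4  5
Edit distance = dp[5][4] = 5

5


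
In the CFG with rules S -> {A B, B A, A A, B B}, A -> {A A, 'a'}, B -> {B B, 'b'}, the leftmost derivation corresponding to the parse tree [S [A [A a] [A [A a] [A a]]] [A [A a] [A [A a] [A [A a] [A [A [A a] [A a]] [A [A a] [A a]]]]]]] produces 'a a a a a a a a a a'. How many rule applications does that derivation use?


Every bracketed nonterminal node [X ...] in the tree is produced by exactly one rule application.
Reading the tree off as a leftmost derivation:
  Step 1: S  =>  A A   (applied S -> A A)
  Step 2: A A  =>  A A A   (applied A -> A A)
  Step 3: A A A  =>  a A A   (applied A -> a)
  Step 4: a A A  =>  a A A A   (applied A -> A A)
  Step 5: a A A A  =>  a a A A   (applied A -> a)
  Step 6: a a A A  =>  a a a A   (applied A -> a)
  Step 7: a a a A  =>  a a a A A   (applied A -> A A)
  Step 8: a a a A A  =>  a a a a A   (applied A -> a)
  Step 9: a a a a A  =>  a a a a A A   (applied A -> A A)
  Step 10: a a a a A A  =>  a a a a a A   (applied A -> a)
  Step 11: a a a a a A  =>  a a a a a A A   (applied A -> A A)
  Step 12: a a a a a A A  =>  a a a a a a A   (applied A -> a)
  Step 13: a a a a a a A  =>  a a a a a a A A   (applied A -> A A)
  Step 14: a a a a a a A A  =>  a a a a a a A A A   (applied A -> A A)
  Step 15: a a a a a a A A A  =>  a a a a a a a A A   (applied A -> a)
  Step 16: a a a a a a a A A  =>  a a a a a a a a A   (applied A -> a)
  Step 17: a a a a a a a a A  =>  a a a a a a a a A A   (applied A -> A A)
  Step 18: a a a a a a a a A A  =>  a a a a a a a a a A   (applied A -> a)
  Step 19: a a a a a a a a a A  =>  a a a a a a a a a a   (applied A -> a)
Final yield: a a a a a a a a a a
Total rewrite steps: 19

19


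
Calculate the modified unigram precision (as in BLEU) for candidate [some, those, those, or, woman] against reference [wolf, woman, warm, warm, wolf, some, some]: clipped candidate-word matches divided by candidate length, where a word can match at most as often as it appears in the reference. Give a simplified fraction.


Reference word counts: {'some': 2, 'warm': 2, 'wolf': 2, 'woman': 1}
Checking each candidate word (with clipping):
  'some' -> in reference (ref count 2, used 1/2) -> match (matches: 1)
  'those' -> not in reference -> no match (matches: 1)
  'those' -> not in reference -> no match (matches: 1)
  'or' -> not in reference -> no match (matches: 1)
  'woman' -> in reference (ref count 1, used 1/1) -> match (matches: 2)
Clipped matches: 2, Candidate length: 5
Precision = 2/5

2/5


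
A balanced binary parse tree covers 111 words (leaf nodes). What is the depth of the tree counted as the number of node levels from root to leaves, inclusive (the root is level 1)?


In a balanced binary tree with n leaves the deepest leaf is ceil(log2(n)) edges below the root,
so counting node levels inclusive of root and leaves gives ceil(log2(n)) + 1 levels.
log2(111) = 6.7944
ceil(6.7944) = 7
levels = 7 + 1 = 8

8


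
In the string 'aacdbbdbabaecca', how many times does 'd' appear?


Scanning 'aacdbbdbabaecca' for 'd':
  Position 3: 'd' -> MATCH (count: 1)
  Position 6: 'd' -> MATCH (count: 2)
Total occurrences of 'd': 2

2


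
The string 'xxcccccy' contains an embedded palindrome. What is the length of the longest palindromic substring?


Scanning 'xxcccccy' for palindromic substrings.
Substring at positions 2-6: 'ccccc'.
Check: reverse('ccccc') = 'ccccc' -> palindrome confirmed.
Neighbouring characters ('x' / 'y') break symmetry, so it cannot extend further.
No longer palindromic substring exists; longest length = 5

5


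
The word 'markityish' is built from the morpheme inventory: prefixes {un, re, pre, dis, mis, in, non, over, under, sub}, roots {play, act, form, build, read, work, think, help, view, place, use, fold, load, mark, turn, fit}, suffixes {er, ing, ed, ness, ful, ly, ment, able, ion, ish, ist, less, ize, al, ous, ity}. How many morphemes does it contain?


Segmenting 'markityish' against the inventory:
  'mark' -> root (morpheme 1)
  'ity' -> suffix (morpheme 2)
  'ish' -> suffix (morpheme 3)
Total morphemes: 3

3


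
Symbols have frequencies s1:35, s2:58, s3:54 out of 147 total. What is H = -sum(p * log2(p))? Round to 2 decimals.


Computing entropy H = -sum(p_i * log2(p_i)):
  s1: p = 35/147 = 0.2381, -p*log2(p) = 0.4929
  s2: p = 58/147 = 0.3946, -p*log2(p) = 0.5294
  s3: p = 54/147 = 0.3673, -p*log2(p) = 0.5307
H = sum of terms = 1.5530
Rounded to 2 decimals: 1.55

1.55


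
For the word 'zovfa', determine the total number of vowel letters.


Scanning each character of 'zovfa':
  Position 1: 'z' -> consonant (running count: 0)
  Position 2: 'o' -> vowel (running count: 1)
  Position 3: 'v' -> consonant (running count: 1)
  Position 4: 'f' -> consonant (running count: 1)
  Position 5: 'a' -> vowel (running count: 2)
Total vowels: 2

2


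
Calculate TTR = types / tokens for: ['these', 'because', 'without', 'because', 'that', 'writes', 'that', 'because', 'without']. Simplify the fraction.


Tokens: 9
Unique types: ('because', 'that', 'these', 'without', 'writes') = 5
TTR = 5/9
Already in lowest terms.

5/9


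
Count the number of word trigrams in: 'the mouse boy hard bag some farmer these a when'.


Word trigrams from [10] words:
  Trigram 1: (the mouse boy)
  Trigram 2: (mouse boy hard)
  Trigram 3: (boy hard bag)
  Trigram 4: (hard bag some)
  Trigram 5: (bag some farmer)
  Trigram 6: (some farmer these)
  Trigram 7: (farmer these a)
  Trigram 8: (these a when)
Total word trigrams: 10 - 2 = 8

8


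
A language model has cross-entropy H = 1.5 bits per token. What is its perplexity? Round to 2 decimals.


Perplexity formula: PP = 2^H
H = 1.5
PP = 2^1.5
Decompose: 2^1.5 = 2^1 * 2^0.5 = 2^1 * sqrt(2)
2^1 = 2, sqrt(2) ~ 1.4142136
PP ~ 2 * 1.4142136 = 2.8284272
Rounded to 2 decimals: 2.83

2.83


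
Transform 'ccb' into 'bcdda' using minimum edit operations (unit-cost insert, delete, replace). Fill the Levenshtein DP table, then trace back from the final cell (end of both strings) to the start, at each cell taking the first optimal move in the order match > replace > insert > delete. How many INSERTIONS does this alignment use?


Edit distance = 4. Backtracking from cell (3, 5) with preference match > replace > insert > delete,
then listing the resulting alignment 'ccb' -> 'bcdda' left to right:
  Step 1: insert 'b' [insertion #1]
  Step 2: keep 'c'
  Step 3: insert 'd' [insertion #2]
  Step 4: replace c->d
  Step 5: replace b->a
Total insertions: 2

2


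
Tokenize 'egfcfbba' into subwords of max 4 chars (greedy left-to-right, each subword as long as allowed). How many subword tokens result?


'egfcfbba' has 8 characters.
Chunking with max size 4:
  Chunk 1: 'egfc' (positions 0-3)
  Chunk 2: 'fbba' (positions 4-7)
Total chunks: ceil(8 / 4) = 2

2


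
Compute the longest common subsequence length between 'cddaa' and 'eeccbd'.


DP table for LCS of 'cddaa' and 'eeccbd':
       e  e  c  c  b  d
    0  0  0  0  0  0  0
  c 0  0  0  1  1  1  1
  d 0  0  0  1  1  1  2
  d 0  0  0  1  1  1  2
  a 0  0  0  1  1  1  2
  a 0  0  0  1  1  1  2
LCS: 'cd'
LCS length = 2

2


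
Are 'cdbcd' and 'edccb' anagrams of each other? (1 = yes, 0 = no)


Sort characters of 'cdbcd': 'bccdd'
Sort characters of 'edccb': 'bccde'
Sorted forms differ -> they are NOT anagrams
Result: 0

0


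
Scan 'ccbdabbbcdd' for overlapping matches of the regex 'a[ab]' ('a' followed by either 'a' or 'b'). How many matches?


Pattern: a[ab] means 'a' followed by either 'a' or 'b'.
Scanning 'ccbdabbbcdd' position-by-position:
  Pos 0: window 'cc' -> no
  Pos 1: window 'cb' -> no
  Pos 2: window 'bd' -> no
  Pos 3: window 'da' -> no
  Pos 4: window 'ab' -> MATCH
  Pos 5: window 'bb' -> no
  Pos 6: window 'bb' -> no
  Pos 7: window 'bc' -> no
  Pos 8: window 'cd' -> no
  Pos 9: window 'dd' -> no
  Pos 10: window 'd' -> no
Total matches: 1

1


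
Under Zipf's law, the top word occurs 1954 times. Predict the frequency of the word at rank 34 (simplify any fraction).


Zipf's law: freq(rank) = f1 / rank
f1 = 1954, rank = 34
freq = 1954 / 34
GCD(1954, 34) = 2
Simplified: 977/17

977/17


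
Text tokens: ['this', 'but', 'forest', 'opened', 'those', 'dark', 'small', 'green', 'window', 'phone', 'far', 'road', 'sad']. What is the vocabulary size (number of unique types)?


Listing all tokens and tracking unique types:
  Token 1: 'this' -> NEW (unique so far: 1)
  Token 2: 'but' -> NEW (unique so far: 2)
  Token 3: 'forest' -> NEW (unique so far: 3)
  Token 4: 'opened' -> NEW (unique so far: 4)
  Token 5: 'those' -> NEW (unique so far: 5)
  Token 6: 'dark' -> NEW (unique so far: 6)
  Token 7: 'small' -> NEW (unique so far: 7)
  Token 8: 'green' -> NEW (unique so far: 8)
  Token 9: 'window' -> NEW (unique so far: 9)
  Token 10: 'phone' -> NEW (unique so far: 10)
  Token 11: 'far' -> NEW (unique so far: 11)
  Token 12: 'road' -> NEW (unique so far: 12)
  Token 13: 'sad' -> NEW (unique so far: 13)
Unique types: ('but', 'dark', 'far', 'forest', 'green', 'opened', 'phone', 'road', 'sad', 'small', 'this', 'those', 'window')
Vocabulary size: 13

13


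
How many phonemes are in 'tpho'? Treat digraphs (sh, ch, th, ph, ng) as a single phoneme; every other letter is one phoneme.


Parsing 'tpho' greedily, digraphs first:
  't' -> consonant phoneme (phonemes so far: 1)
  'ph' -> digraph (1 consonant phoneme) (phonemes so far: 2)
  'o' -> vowel phoneme (phonemes so far: 3)
Total phonemes: 3

3


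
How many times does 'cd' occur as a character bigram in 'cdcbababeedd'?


Scanning 'cdcbababeedd' for bigram 'cd':
  Position 0: 'cd' -> MATCH
  Position 1: 'dc' -> no
  Position 2: 'cb' -> no
  Position 3: 'ba' -> no
  Position 4: 'ab' -> no
  Position 5: 'ba' -> no
  Position 6: 'ab' -> no
  Position 7: 'be' -> no
  Position 8: 'ee' -> no
  Position 9: 'ed' -> no
  Position 10: 'dd' -> no
Total matches: 1

1


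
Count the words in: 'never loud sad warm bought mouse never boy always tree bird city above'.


Counting words by splitting on spaces:
  Word 1: 'never'
  Word 2: 'loud'
  Word 3: 'sad'
  Word 4: 'warm'
  Word 5: 'bought'
  Word 6: 'mouse'
  Word 7: 'never'
  Word 8: 'boy'
  Word 9: 'always'
  Word 10: 'tree'
  Word 11: 'bird'
  Word 12: 'city'
  Word 13: 'above'
Total words: 13

13


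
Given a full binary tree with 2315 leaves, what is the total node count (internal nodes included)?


Leaf nodes (terminals): 2315
Internal nodes = n - 1 = 2315 - 1 = 2314
Total = leaves + internal = 2315 + 2314 = 4629

4629


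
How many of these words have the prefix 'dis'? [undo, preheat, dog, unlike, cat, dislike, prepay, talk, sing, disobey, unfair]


Checking each word for prefix 'dis':
  'undo' -> no (count: 0)
  'preheat' -> no (count: 0)
  'dog' -> no (count: 0)
  'unlike' -> no (count: 0)
  'cat' -> no (count: 0)
  'dislike' -> YES, starts with 'dis' (count: 1)
  'prepay' -> no (count: 1)
  'talk' -> no (count: 1)
  'sing' -> no (count: 1)
  'disobey' -> YES, starts with 'dis' (count: 2)
  'unfair' -> no (count: 2)
Total with prefix 'dis': 2

2


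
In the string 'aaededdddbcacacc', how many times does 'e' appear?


Scanning 'aaededdddbcacacc' for 'e':
  Position 2: 'e' -> MATCH (count: 1)
  Position 4: 'e' -> MATCH (count: 2)
Total occurrences of 'e': 2

2


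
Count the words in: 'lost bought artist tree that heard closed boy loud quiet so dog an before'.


Counting words by splitting on spaces:
  Word 1: 'lost'
  Word 2: 'bought'
  Word 3: 'artist'
  Word 4: 'tree'
  Word 5: 'that'
  Word 6: 'heard'
  Word 7: 'closed'
  Word 8: 'boy'
  Word 9: 'loud'
  Word 10: 'quiet'
  Word 11: 'so'
  Word 12: 'dog'
  Word 13: 'an'
  Word 14: 'before'
Total words: 14

14


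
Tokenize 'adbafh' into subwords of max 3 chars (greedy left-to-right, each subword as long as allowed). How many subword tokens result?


'adbafh' has 6 characters.
Chunking with max size 3:
  Chunk 1: 'adb' (positions 0-2)
  Chunk 2: 'afh' (positions 3-5)
Total chunks: ceil(6 / 3) = 2

2


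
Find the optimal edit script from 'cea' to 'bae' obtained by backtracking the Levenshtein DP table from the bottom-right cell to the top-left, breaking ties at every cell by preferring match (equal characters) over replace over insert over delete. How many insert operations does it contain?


Edit distance = 3. Backtracking from cell (3, 3) with preference match > replace > insert > delete,
then listing the resulting alignment 'cea' -> 'bae' left to right:
  Step 1: replace c->b
  Step 2: replace e->a
  Step 3: replace a->e
Total insertions: 0

0


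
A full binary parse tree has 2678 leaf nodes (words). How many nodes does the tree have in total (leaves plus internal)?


Leaf nodes (terminals): 2678
Internal nodes = n - 1 = 2678 - 1 = 2677
Total = leaves + internal = 2678 + 2677 = 5355

5355


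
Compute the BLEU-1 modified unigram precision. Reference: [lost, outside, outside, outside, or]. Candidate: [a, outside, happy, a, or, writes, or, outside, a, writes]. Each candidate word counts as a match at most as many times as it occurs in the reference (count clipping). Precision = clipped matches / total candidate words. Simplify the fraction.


Reference word counts: {'lost': 1, 'or': 1, 'outside': 3}
Checking each candidate word (with clipping):
  'a' -> not in reference -> no match (matches: 0)
  'outside' -> in reference (ref count 3, used 1/3) -> match (matches: 1)
  'happy' -> not in reference -> no match (matches: 1)
  'a' -> not in reference -> no match (matches: 1)
  'or' -> in reference (ref count 1, used 1/1) -> match (matches: 2)
  'writes' -> not in reference -> no match (matches: 2)
  'or' -> ref count 1 already used up (1/1) -> clipped, no match (matches: 2)
  'outside' -> in reference (ref count 3, used 2/3) -> match (matches: 3)
  'a' -> not in reference -> no match (matches: 3)
  'writes' -> not in reference -> no match (matches: 3)
Clipped matches: 3, Candidate length: 10
Precision = 3/10

3/10


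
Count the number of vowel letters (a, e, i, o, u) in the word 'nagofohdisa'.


Scanning each character of 'nagofohdisa':
  Position 1: 'n' -> consonant (running count: 0)
  Position 2: 'a' -> vowel (running count: 1)
  Position 3: 'g' -> consonant (running count: 1)
  Position 4: 'o' -> vowel (running count: 2)
  Position 5: 'f' -> consonant (running count: 2)
  Position 6: 'o' -> vowel (running count: 3)
  Position 7: 'h' -> consonant (running count: 3)
  Position 8: 'd' -> consonant (running count: 3)
  Position 9: 'i' -> vowel (running count: 4)
  Position 10: 's' -> consonant (running count: 4)
  Position 11: 'a' -> vowel (running count: 5)
Total vowels: 5

5


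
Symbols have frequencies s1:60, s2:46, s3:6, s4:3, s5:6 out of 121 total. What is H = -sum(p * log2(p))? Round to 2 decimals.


Computing entropy H = -sum(p_i * log2(p_i)):
  s1: p = 60/121 = 0.4959, -p*log2(p) = 0.5018
  s2: p = 46/121 = 0.3802, -p*log2(p) = 0.5304
  s3: p = 6/121 = 0.0496, -p*log2(p) = 0.2149
  s4: p = 3/121 = 0.0248, -p*log2(p) = 0.1322
  s5: p = 6/121 = 0.0496, -p*log2(p) = 0.2149
H = sum of terms = 1.5942
Rounded to 2 decimals: 1.59

1.59


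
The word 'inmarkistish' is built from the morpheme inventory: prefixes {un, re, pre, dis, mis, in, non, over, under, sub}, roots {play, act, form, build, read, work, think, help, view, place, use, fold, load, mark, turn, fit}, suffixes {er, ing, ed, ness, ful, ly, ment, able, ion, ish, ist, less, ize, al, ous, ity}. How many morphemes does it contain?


Segmenting 'inmarkistish' against the inventory:
  'in' -> prefix (morpheme 1)
  'mark' -> root (morpheme 2)
  'ist' -> suffix (morpheme 3)
  'ish' -> suffix (morpheme 4)
Total morphemes: 4

4


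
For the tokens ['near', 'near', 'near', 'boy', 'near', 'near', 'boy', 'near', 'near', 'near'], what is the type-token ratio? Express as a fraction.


Tokens: 10
Unique types: ('boy', 'near') = 2
TTR = 2/10
Simplify: divide both by 2 -> 1/5
TTR = 1/5

1/5


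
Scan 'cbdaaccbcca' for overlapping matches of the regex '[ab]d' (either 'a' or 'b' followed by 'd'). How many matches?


Pattern: [ab]d means either 'a' or 'b' followed by 'd'.
Scanning 'cbdaaccbcca' position-by-position:
  Pos 0: window 'cb' -> no
  Pos 1: window 'bd' -> MATCH
  Pos 2: window 'da' -> no
  Pos 3: window 'aa' -> no
  Pos 4: window 'ac' -> no
  Pos 5: window 'cc' -> no
  Pos 6: window 'cb' -> no
  Pos 7: window 'bc' -> no
  Pos 8: window 'cc' -> no
  Pos 9: window 'ca' -> no
  Pos 10: window 'a' -> no
Total matches: 1

1


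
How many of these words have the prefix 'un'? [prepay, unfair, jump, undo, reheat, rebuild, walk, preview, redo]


Checking each word for prefix 'un':
  'prepay' -> no (count: 0)
  'unfair' -> YES, starts with 'un' (count: 1)
  'jump' -> no (count: 1)
  'undo' -> YES, starts with 'un' (count: 2)
  'reheat' -> no (count: 2)
  'rebuild' -> no (count: 2)
  'walk' -> no (count: 2)
  'preview' -> no (count: 2)
  'redo' -> no (count: 2)
Total with prefix 'un': 2

2


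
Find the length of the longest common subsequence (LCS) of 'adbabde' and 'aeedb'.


DP table for LCS of 'adbabde' and 'aeedb':
       a  e  e  d  b
    0  0  0  0  0  0
  a 0  1  1  1  1  1
  d 0  1  1  1  2  2
  b 0  1  1  1  2  3
  a 0  1  1  1  2  3
  b 0  1  1  1  2  3
  d 0  1  1  1  2  3
  e 0  1  2  2  2  3
LCS: 'adb'
LCS length = 3

3


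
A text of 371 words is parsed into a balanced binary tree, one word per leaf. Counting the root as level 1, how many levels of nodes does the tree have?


In a balanced binary tree with n leaves the deepest leaf is ceil(log2(n)) edges below the root,
so counting node levels inclusive of root and leaves gives ceil(log2(n)) + 1 levels.
log2(371) = 8.5353
ceil(8.5353) = 9
levels = 9 + 1 = 10

10


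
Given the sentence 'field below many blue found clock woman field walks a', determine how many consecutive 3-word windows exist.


Word trigrams from [10] words:
  Trigram 1: (field below many)
  Trigram 2: (below many blue)
  Trigram 3: (many blue found)
  Trigram 4: (blue found clock)
  Trigram 5: (found clock woman)
  Trigram 6: (clock woman field)
  Trigram 7: (woman field walks)
  Trigram 8: (field walks a)
Total word trigrams: 10 - 2 = 8

8


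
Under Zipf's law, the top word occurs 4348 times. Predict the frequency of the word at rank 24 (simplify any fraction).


Zipf's law: freq(rank) = f1 / rank
f1 = 4348, rank = 24
freq = 4348 / 24
GCD(4348, 24) = 4
Simplified: 1087/6

1087/6


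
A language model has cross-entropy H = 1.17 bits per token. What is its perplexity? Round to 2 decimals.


Perplexity formula: PP = 2^H
H = 1.17
PP = 2^1.17
Decompose: 2^1.17 = 2^1 * 2^0.17
2^1 = 2, 2^0.17 ~ 1.1250585
PP ~ 2 * 1.1250585 = 2.2501170
Rounded to 2 decimals: 2.25

2.25


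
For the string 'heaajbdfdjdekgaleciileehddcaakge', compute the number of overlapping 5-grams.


String 'heaajbdfdjdekgaleciileehddcaakge' has length L = 32.
Number of overlapping n-grams = L - n + 1
Substituting: 32 - 5 + 1 = 28

28


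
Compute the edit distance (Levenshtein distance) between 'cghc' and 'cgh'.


Building DP table for s1='cghc' (len 4) and s2='cgh' (len 3):
       c  g  h
    0  1  2  3
  c 1  0  1  2
  g 2  1  0  1
  h 3  2  1  0
  c 4  3  2  1
Edit distance = dp[4][3] = 1

1


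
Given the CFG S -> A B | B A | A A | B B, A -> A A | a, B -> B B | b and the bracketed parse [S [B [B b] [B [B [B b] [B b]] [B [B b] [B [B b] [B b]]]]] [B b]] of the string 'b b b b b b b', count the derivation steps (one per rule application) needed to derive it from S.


Every bracketed nonterminal node [X ...] in the tree is produced by exactly one rule application.
Reading the tree off as a leftmost derivation:
  Step 1: S  =>  B B   (applied S -> B B)
  Step 2: B B  =>  B B B   (applied B -> B B)
  Step 3: B B B  =>  b B B   (applied B -> b)
  Step 4: b B B  =>  b B B B   (applied B -> B B)
  Step 5: b B B B  =>  b B B B B   (applied B -> B B)
  Step 6: b B B B B  =>  b b B B B   (applied B -> b)
  Step 7: b b B B B  =>  b b b B B   (applied B -> b)
  Step 8: b b b B B  =>  b b b B B B   (applied B -> B B)
  Step 9: b b b B B B  =>  b b b b B B   (applied B -> b)
  Step 10: b b b b B B  =>  b b b b B B B   (applied B -> B B)
  Step 11: b b b b B B B  =>  b b b b b B B   (applied B -> b)
  Step 12: b b b b b B B  =>  b b b b b b B   (applied B -> b)
  Step 13: b b b b b b B  =>  b b b b b b b   (applied B -> b)
Final yield: b b b b b b b
Total rewrite steps: 13

13


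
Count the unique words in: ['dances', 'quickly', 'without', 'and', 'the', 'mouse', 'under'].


Listing all tokens and tracking unique types:
  Token 1: 'dances' -> NEW (unique so far: 1)
  Token 2: 'quickly' -> NEW (unique so far: 2)
  Token 3: 'without' -> NEW (unique so far: 3)
  Token 4: 'and' -> NEW (unique so far: 4)
  Token 5: 'the' -> NEW (unique so far: 5)
  Token 6: 'mouse' -> NEW (unique so far: 6)
  Token 7: 'under' -> NEW (unique so far: 7)
Unique types: ('and', 'dances', 'mouse', 'quickly', 'the', 'under', 'without')
Vocabulary size: 7

7


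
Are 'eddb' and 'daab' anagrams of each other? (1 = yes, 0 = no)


Sort characters of 'eddb': 'bdde'
Sort characters of 'daab': 'aabd'
Sorted forms differ -> they are NOT anagrams
Result: 0

0


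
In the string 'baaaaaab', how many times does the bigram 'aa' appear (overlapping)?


Scanning 'baaaaaab' for bigram 'aa':
  Position 0: 'ba' -> no
  Position 1: 'aa' -> MATCH
  Position 2: 'aa' -> MATCH
  Position 3: 'aa' -> MATCH
  Position 4: 'aa' -> MATCH
  Position 5: 'aa' -> MATCH
  Position 6: 'ab' -> no
Total matches: 5

5


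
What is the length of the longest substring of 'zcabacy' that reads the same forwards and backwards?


Scanning 'zcabacy' for palindromic substrings.
Substring at positions 1-5: 'cabac'.
Check: reverse('cabac') = 'cabac' -> palindrome confirmed.
Neighbouring characters ('z' / 'y') break symmetry, so it cannot extend further.
No longer palindromic substring exists; longest length = 5

5


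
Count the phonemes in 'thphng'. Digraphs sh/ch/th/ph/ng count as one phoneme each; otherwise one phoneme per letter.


Parsing 'thphng' greedily, digraphs first:
  'th' -> digraph (1 consonant phoneme) (phonemes so far: 1)
  'ph' -> digraph (1 consonant phoneme) (phonemes so far: 2)
  'ng' -> digraph (1 consonant phoneme) (phonemes so far: 3)
Total phonemes: 3

3


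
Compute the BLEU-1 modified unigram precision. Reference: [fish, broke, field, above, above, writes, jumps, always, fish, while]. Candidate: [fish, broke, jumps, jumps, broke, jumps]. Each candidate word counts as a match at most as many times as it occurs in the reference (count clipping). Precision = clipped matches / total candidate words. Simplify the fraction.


Reference word counts: {'above': 2, 'always': 1, 'broke': 1, 'field': 1, 'fish': 2, 'jumps': 1, 'while': 1, 'writes': 1}
Checking each candidate word (with clipping):
  'fish' -> in reference (ref count 2, used 1/2) -> match (matches: 1)
  'broke' -> in reference (ref count 1, used 1/1) -> match (matches: 2)
  'jumps' -> in reference (ref count 1, used 1/1) -> match (matches: 3)
  'jumps' -> ref count 1 already used up (1/1) -> clipped, no match (matches: 3)
  'broke' -> ref count 1 already used up (1/1) -> clipped, no match (matches: 3)
  'jumps' -> ref count 1 already used up (1/1) -> clipped, no match (matches: 3)
Clipped matches: 3, Candidate length: 6
Precision = 3/6 = 1/2

1/2


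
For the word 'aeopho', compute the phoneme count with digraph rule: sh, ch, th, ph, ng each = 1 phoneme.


Parsing 'aeopho' greedily, digraphs first:
  'a' -> vowel phoneme (phonemes so far: 1)
  'e' -> vowel phoneme (phonemes so far: 2)
  'o' -> vowel phoneme (phonemes so far: 3)
  'ph' -> digraph (1 consonant phoneme) (phonemes so far: 4)
  'o' -> vowel phoneme (phonemes so far: 5)
Total phonemes: 5

5


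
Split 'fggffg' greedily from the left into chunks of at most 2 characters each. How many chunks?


'fggffg' has 6 characters.
Chunking with max size 2:
  Chunk 1: 'fg' (positions 0-1)
  Chunk 2: 'gf' (positions 2-3)
  Chunk 3: 'fg' (positions 4-5)
Total chunks: ceil(6 / 2) = 3

3


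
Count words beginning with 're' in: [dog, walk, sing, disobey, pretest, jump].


Checking each word for prefix 're':
  'dog' -> no (count: 0)
  'walk' -> no (count: 0)
  'sing' -> no (count: 0)
  'disobey' -> no (count: 0)
  'pretest' -> no (count: 0)
  'jump' -> no (count: 0)
Total with prefix 're': 0

0


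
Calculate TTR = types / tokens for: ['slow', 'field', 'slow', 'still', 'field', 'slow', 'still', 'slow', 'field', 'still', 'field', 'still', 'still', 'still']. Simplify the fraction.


Tokens: 14
Unique types: ('field', 'slow', 'still') = 3
TTR = 3/14
Already in lowest terms.

3/14


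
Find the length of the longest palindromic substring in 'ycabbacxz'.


Scanning 'ycabbacxz' for palindromic substrings.
Substring at positions 1-6: 'cabbac'.
Check: reverse('cabbac') = 'cabbac' -> palindrome confirmed.
Neighbouring characters ('y' / 'x') break symmetry, so it cannot extend further.
No longer palindromic substring exists; longest length = 6

6


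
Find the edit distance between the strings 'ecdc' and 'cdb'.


Building DP table for s1='ecdc' (len 4) and s2='cdb' (len 3):
       c  d  b
    0  1  2  3
  e 1  1  2  3
  c 2  1  2  3
  d 3  2  1  2
  c 4  3  2  2
Edit distance = dp[4][3] = 2

2


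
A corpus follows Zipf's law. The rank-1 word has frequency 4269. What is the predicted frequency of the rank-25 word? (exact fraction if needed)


Zipf's law: freq(rank) = f1 / rank
f1 = 4269, rank = 25
freq = 4269 / 25
GCD(4269, 25) = 1
Simplified: 4269/25

4269/25


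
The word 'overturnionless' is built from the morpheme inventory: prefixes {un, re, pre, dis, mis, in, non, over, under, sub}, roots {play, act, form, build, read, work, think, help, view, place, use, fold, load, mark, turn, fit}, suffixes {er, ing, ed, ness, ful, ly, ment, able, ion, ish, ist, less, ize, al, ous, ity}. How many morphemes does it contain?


Segmenting 'overturnionless' against the inventory:
  'over' -> prefix (morpheme 1)
  'turn' -> root (morpheme 2)
  'ion' -> suffix (morpheme 3)
  'less' -> suffix (morpheme 4)
Total morphemes: 4

4


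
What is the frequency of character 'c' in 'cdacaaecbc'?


Scanning 'cdacaaecbc' for 'c':
  Position 0: 'c' -> MATCH (count: 1)
  Position 3: 'c' -> MATCH (count: 2)
  Position 7: 'c' -> MATCH (count: 3)
  Position 9: 'c' -> MATCH (count: 4)
Total occurrences of 'c': 4

4


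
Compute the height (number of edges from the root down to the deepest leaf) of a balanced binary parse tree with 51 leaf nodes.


In a balanced binary tree with n leaves the deepest leaf is ceil(log2(n)) edges below the root.
log2(51) = 5.6724
ceil(5.6724) = 6
height (edges) = 6

6


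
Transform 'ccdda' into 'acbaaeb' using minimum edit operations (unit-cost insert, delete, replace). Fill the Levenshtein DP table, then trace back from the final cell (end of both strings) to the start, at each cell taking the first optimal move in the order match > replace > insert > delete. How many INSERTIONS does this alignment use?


Edit distance = 5. Backtracking from cell (5, 7) with preference match > replace > insert > delete,
then listing the resulting alignment 'ccdda' -> 'acbaaeb' left to right:
  Step 1: replace c->a
  Step 2: keep 'c'
  Step 3: replace d->b
  Step 4: replace d->a
  Step 5: keep 'a'
  Step 6: insert 'e' [insertion #1]
  Step 7: insert 'b' [insertion #2]
Total insertions: 2

2


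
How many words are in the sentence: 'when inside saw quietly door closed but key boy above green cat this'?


Counting words by splitting on spaces:
  Word 1: 'when'
  Word 2: 'inside'
  Word 3: 'saw'
  Word 4: 'quietly'
  Word 5: 'door'
  Word 6: 'closed'
  Word 7: 'but'
  Word 8: 'key'
  Word 9: 'boy'
  Word 10: 'above'
  Word 11: 'green'
  Word 12: 'cat'
  Word 13: 'this'
Total words: 13

13


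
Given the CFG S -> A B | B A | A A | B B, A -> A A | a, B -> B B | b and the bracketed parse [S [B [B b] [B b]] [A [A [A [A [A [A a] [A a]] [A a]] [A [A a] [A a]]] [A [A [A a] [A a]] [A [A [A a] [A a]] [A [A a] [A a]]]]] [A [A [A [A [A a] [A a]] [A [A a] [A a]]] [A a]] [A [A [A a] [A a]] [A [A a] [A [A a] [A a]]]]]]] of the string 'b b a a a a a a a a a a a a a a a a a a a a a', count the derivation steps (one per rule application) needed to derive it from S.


Every bracketed nonterminal node [X ...] in the tree is produced by exactly one rule application.
Reading the tree off as a leftmost derivation:
  Step 1: S  =>  B A   (applied S -> B A)
  Step 2: B A  =>  B B A   (applied B -> B B)
  Step 3: B B A  =>  b B A   (applied B -> b)
  Step 4: b B A  =>  b b A   (applied B -> b)
  Step 5: b b A  =>  b b A A   (applied A -> A A)
  Step 6: b b A A  =>  b b A A A   (applied A -> A A)
  Step 7: b b A A A  =>  b b A A A A   (applied A -> A A)
  Step 8: b b A A A A  =>  b b A A A A A   (applied A -> A A)
  Step 9: b b A A A A A  =>  b b A A A A A A   (applied A -> A A)
  Step 10: b b A A A A A A  =>  b b a A A A A A   (applied A -> a)
  Step 11: b b a A A A A A  =>  b b a a A A A A   (applied A -> a)
  Step 12: b b a a A A A A  =>  b b a a a A A A   (applied A -> a)
  Step 13: b b a a a A A A  =>  b b a a a A A A A   (applied A -> A A)
  Step 14: b b a a a A A A A  =>  b b a a a a A A A   (applied A -> a)
  Step 15: b b a a a a A A A  =>  b b a a a a a A A   (applied A -> a)
  Step 16: b b a a a a a A A  =>  b b a a a a a A A A   (applied A -> A A)
  Step 17: b b a a a a a A A A  =>  b b a a a a a A A A A   (applied A -> A A)
  Step 18: b b a a a a a A A A A  =>  b b a a a a a a A A A   (applied A -> a)
  Step 19: b b a a a a a a A A A  =>  b b a a a a a a a A A   (applied A -> a)
  Step 20: b b a a a a a a a A A  =>  b b a a a a a a a A A A   (applied A -> A A)
  Step 21: b b a a a a a a a A A A  =>  b b a a a a a a a A A A A   (applied A -> A A)
  Step 22: b b a a a a a a a A A A A  =>  b b a a a a a a a a A A A   (applied A -> a)
  Step 23: b b a a a a a a a a A A A  =>  b b a a a a a a a a a A A   (applied A -> a)
  Step 24: b b a a a a a a a a a A A  =>  b b a a a a a a a a a A A A   (applied A -> A A)
  Step 25: b b a a a a a a a a a A A A  =>  b b a a a a a a a a a a A A   (applied A -> a)
  Step 26: b b a a a a a a a a a a A A  =>  b b a a a a a a a a a a a A   (applied A -> a)
  Step 27: b b a a a a a a a a a a a A  =>  b b a a a a a a a a a a a A A   (applied A -> A A)
  Step 28: b b a a a a a a a a a a a A A  =>  b b a a a a a a a a a a a A A A   (applied A -> A A)
  Step 29: b b a a a a a a a a a a a A A A  =>  b b a a a a a a a a a a a A A A A   (applied A -> A A)
  Step 30: b b a a a a a a a a a a a A A A A  =>  b b a a a a a a a a a a a A A A A A   (applied A -> A A)
  Step 31: b b a a a a a a a a a a a A A A A A  =>  b b a a a a a a a a a a a a A A A A   (applied A -> a)
  Step 32: b b a a a a a a a a a a a a A A A A  =>  b b a a a a a a a a a a a a a A A A   (applied A -> a)
  Step 33: b b a a a a a a a a a a a a a A A A  =>  b b a a a a a a a a a a a a a A A A A   (applied A -> A A)
  Step 34: b b a a a a a a a a a a a a a A A A A  =>  b b a a a a a a a a a a a a a a A A A   (applied A -> a)
  Step 35: b b a a a a a a a a a a a a a a A A A  =>  b b a a a a a a a a a a a a a a a A A   (applied A -> a)
  Step 36: b b a a a a a a a a a a a a a a a A A  =>  b b a a a a a a a a a a a a a a a a A   (applied A -> a)
  Step 37: b b a a a a a a a a a a a a a a a a A  =>  b b a a a a a a a a a a a a a a a a A A   (applied A -> A A)
  Step 38: b b a a a a a a a a a a a a a a a a A A  =>  b b a a a a a a a a a a a a a a a a A A A   (applied A -> A A)
  Step 39: b b a a a a a a a a a a a a a a a a A A A  =>  b b a a a a a a a a a a a a a a a a a A A   (applied A -> a)
  Step 40: b b a a a a a a a a a a a a a a a a a A A  =>  b b a a a a a a a a a a a a a a a a a a A   (applied A -> a)
  Step 41: b b a a a a a a a a a a a a a a a a a a A  =>  b b a a a a a a a a a a a a a a a a a a A A   (applied A -> A A)
  Step 42: b b a a a a a a a a a a a a a a a a a a A A  =>  b b a a a a a a a a a a a a a a a a a a a A   (applied A -> a)
  Step 43: b b a a a a a a a a a a a a a a a a a a a A  =>  b b a a a a a a a a a a a a a a a a a a a A A   (applied A -> A A)
  Step 44: b b a a a a a a a a a a a a a a a a a a a A A  =>  b b a a a a a a a a a a a a a a a a a a a a A   (applied A -> a)
  Step 45: b b a a a a a a a a a a a a a a a a a a a a A  =>  b b a a a a a a a a a a a a a a a a a a a a a   (applied A -> a)
Final yield: b b a a a a a a a a a a a a a a a a a a a a a
Total rewrite steps: 45

45


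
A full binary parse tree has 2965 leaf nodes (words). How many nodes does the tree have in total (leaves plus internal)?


Leaf nodes (terminals): 2965
Internal nodes = n - 1 = 2965 - 1 = 2964
Total = leaves + internal = 2965 + 2964 = 5929

5929


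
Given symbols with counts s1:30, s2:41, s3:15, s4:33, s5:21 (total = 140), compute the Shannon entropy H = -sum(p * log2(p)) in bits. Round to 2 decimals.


Computing entropy H = -sum(p_i * log2(p_i)):
  s1: p = 30/140 = 0.2143, -p*log2(p) = 0.4762
  s2: p = 41/140 = 0.2929, -p*log2(p) = 0.5189
  s3: p = 15/140 = 0.1071, -p*log2(p) = 0.3453
  s4: p = 33/140 = 0.2357, -p*log2(p) = 0.4914
  s5: p = 21/140 = 0.1500, -p*log2(p) = 0.4105
H = sum of terms = 2.2423
Rounded to 2 decimals: 2.24

2.24


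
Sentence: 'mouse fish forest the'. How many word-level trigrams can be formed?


Word trigrams from [4] words:
  Trigram 1: (mouse fish forest)
  Trigram 2: (fish forest the)
Total word trigrams: 4 - 2 = 2

2


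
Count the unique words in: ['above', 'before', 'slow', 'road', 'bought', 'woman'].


Listing all tokens and tracking unique types:
  Token 1: 'above' -> NEW (unique so far: 1)
  Token 2: 'before' -> NEW (unique so far: 2)
  Token 3: 'slow' -> NEW (unique so far: 3)
  Token 4: 'road' -> NEW (unique so far: 4)
  Token 5: 'bought' -> NEW (unique so far: 5)
  Token 6: 'woman' -> NEW (unique so far: 6)
Unique types: ('above', 'before', 'bought', 'road', 'slow', 'woman')
Vocabulary size: 6

6


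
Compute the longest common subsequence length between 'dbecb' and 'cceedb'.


DP table for LCS of 'dbecb' and 'cceedb':
       c  c  e  e  d  b
    0  0  0  0  0  0  0
  d 0  0  0  0  0  1  1
  b 0  0  0  0  0  1  2
  e 0  0  0  1  1  1  2
  c 0  1  1  1  1  1  2
  b 0  1  1  1  1  1  2
LCS: 'db'
LCS length = 2

2


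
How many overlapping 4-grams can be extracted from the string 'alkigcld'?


String 'alkigcld' has length L = 8.
Number of overlapping n-grams = L - n + 1
Substituting: 8 - 4 + 1 = 5

5


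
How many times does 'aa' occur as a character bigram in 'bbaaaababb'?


Scanning 'bbaaaababb' for bigram 'aa':
  Position 0: 'bb' -> no
  Position 1: 'ba' -> no
  Position 2: 'aa' -> MATCH
  Position 3: 'aa' -> MATCH
  Position 4: 'aa' -> MATCH
  Position 5: 'ab' -> no
  Position 6: 'ba' -> no
  Position 7: 'ab' -> no
  Position 8: 'bb' -> no
Total matches: 3

3


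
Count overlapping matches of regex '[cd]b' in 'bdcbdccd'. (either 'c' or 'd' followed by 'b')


Pattern: [cd]b means either 'c' or 'd' followed by 'b'.
Scanning 'bdcbdccd' position-by-position:
  Pos 0: window 'bd' -> no
  Pos 1: window 'dc' -> no
  Pos 2: window 'cb' -> MATCH
  Pos 3: window 'bd' -> no
  Pos 4: window 'dc' -> no
  Pos 5: window 'cc' -> no
  Pos 6: window 'cd' -> no
  Pos 7: window 'd' -> no
Total matches: 1

1


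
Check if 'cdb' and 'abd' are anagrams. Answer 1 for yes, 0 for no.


Sort characters of 'cdb': 'bcd'
Sort characters of 'abd': 'abd'
Sorted forms differ -> they are NOT anagrams
Result: 0

0


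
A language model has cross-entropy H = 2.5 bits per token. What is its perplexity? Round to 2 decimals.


Perplexity formula: PP = 2^H
H = 2.5
PP = 2^2.5
Decompose: 2^2.5 = 2^2 * 2^0.5 = 2^2 * sqrt(2)
2^2 = 4, sqrt(2) ~ 1.4142136
PP ~ 4 * 1.4142136 = 5.6568544
Rounded to 2 decimals: 5.66

5.66


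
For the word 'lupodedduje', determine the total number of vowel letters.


Scanning each character of 'lupodedduje':
  Position 1: 'l' -> consonant (running count: 0)
  Position 2: 'u' -> vowel (running count: 1)
  Position 3: 'p' -> consonant (running count: 1)
  Position 4: 'o' -> vowel (running count: 2)
  Position 5: 'd' -> consonant (running count: 2)
  Position 6: 'e' -> vowel (running count: 3)
  Position 7: 'd' -> consonant (running count: 3)
  Position 8: 'd' -> consonant (running count: 3)
  Position 9: 'u' -> vowel (running count: 4)
  Position 10: 'j' -> consonant (running count: 4)
  Position 11: 'e' -> vowel (running count: 5)
Total vowels: 5

5


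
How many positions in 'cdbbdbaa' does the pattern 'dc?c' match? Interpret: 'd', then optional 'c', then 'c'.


Pattern: dc?c means 'd', then optional 'c', then 'c'.
Scanning 'cdbbdbaa' position-by-position:
  Pos 0: window 'cdb' -> no
  Pos 1: window 'dbb' -> no
  Pos 2: window 'bbd' -> no
  Pos 3: window 'bdb' -> no
  Pos 4: window 'dba' -> no
  Pos 5: window 'baa' -> no
  Pos 6: window 'aa' -> no
  Pos 7: window 'a' -> no
Total matches: 0

0


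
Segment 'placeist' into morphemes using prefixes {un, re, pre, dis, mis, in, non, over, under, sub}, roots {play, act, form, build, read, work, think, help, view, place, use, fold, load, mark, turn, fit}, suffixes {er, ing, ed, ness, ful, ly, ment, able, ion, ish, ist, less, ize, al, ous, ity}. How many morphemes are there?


Segmenting 'placeist' against the inventory:
  'place' -> root (morpheme 1)
  'ist' -> suffix (morpheme 2)
Total morphemes: 2

2


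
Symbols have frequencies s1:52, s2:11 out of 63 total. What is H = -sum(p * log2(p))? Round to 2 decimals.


Computing entropy H = -sum(p_i * log2(p_i)):
  s1: p = 52/63 = 0.8254, -p*log2(p) = 0.2285
  s2: p = 11/63 = 0.1746, -p*log2(p) = 0.4396
H = sum of terms = 0.6681
Rounded to 2 decimals: 0.67

0.67


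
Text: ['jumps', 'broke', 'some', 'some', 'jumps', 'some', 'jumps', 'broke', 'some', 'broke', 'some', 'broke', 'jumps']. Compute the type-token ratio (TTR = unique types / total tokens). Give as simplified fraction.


Tokens: 13
Unique types: ('broke', 'jumps', 'some') = 3
TTR = 3/13
Already in lowest terms.

3/13


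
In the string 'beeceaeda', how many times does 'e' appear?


Scanning 'beeceaeda' for 'e':
  Position 1: 'e' -> MATCH (count: 1)
  Position 2: 'e' -> MATCH (count: 2)
  Position 4: 'e' -> MATCH (count: 3)
  Position 6: 'e' -> MATCH (count: 4)
Total occurrences of 'e': 4

4


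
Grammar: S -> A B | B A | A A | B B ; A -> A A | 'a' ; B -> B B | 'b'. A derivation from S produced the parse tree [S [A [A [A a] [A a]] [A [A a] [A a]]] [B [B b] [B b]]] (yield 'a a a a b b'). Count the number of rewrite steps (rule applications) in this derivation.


Every bracketed nonterminal node [X ...] in the tree is produced by exactly one rule application.
Reading the tree off as a leftmost derivation:
  Step 1: S  =>  A B   (applied S -> A B)
  Step 2: A B  =>  A A B   (applied A -> A A)
  Step 3: A A B  =>  A A A B   (applied A -> A A)
  Step 4: A A A B  =>  a A A B   (applied A -> a)
  Step 5: a A A B  =>  a a A B   (applied A -> a)
  Step 6: a a A B  =>  a a A A B   (applied A -> A A)
  Step 7: a a A A B  =>  a a a A B   (applied A -> a)
  Step 8: a a a A B  =>  a a a a B   (applied A -> a)
  Step 9: a a a a B  =>  a a a a B B   (applied B -> B B)
  Step 10: a a a a B B  =>  a a a a b B   (applied B -> b)
  Step 11: a a a a b B  =>  a a a a b b   (applied B -> b)
Final yield: a a a a b b
Total rewrite steps: 11

11
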